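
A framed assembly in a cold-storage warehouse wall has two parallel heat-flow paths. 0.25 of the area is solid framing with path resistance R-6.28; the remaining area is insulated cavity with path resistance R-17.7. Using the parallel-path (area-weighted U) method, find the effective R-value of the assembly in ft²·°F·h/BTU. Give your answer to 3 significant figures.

12.2 ft²·°F·h/BTU

U_eff = 0.75/17.7 + 0.25/6.28 = 0.04237 + 0.03981 = 0.08218
R_eff = 1/U_eff = 12.17 ft²·°F·h/BTU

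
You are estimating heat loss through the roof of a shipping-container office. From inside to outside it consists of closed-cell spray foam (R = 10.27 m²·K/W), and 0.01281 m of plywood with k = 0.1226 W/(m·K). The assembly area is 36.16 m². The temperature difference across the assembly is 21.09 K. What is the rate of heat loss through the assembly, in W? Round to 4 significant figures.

0.01281/0.1226 = 0.10449
R_total = 10.27 + 0.10449 = 10.374 m²·K/W
Q = A·ΔT/R = 36.16 × 21.09 / 10.374 = 73.509 W

73.51 W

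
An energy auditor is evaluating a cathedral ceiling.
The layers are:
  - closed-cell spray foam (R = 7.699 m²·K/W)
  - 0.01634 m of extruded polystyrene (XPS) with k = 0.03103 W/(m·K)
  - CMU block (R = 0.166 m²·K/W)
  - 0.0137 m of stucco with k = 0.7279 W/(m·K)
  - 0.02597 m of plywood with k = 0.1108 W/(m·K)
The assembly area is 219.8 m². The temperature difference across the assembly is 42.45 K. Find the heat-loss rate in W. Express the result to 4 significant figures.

0.01634/0.03103 = 0.52659
0.0137/0.7279 = 0.018821
0.02597/0.1108 = 0.23439
R_total = 7.699 + 0.52659 + 0.166 + 0.018821 + 0.23439 = 8.6448 m²·K/W
Q = A·ΔT/R = 219.8 × 42.45 / 8.6448 = 1079.3 W

1079 W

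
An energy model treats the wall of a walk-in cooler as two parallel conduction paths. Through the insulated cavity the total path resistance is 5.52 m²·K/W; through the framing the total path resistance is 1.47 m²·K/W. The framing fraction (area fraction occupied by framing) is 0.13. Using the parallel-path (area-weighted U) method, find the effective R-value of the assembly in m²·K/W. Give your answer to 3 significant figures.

4.06 m²·K/W

U_eff = 0.87/5.52 + 0.13/1.47 = 0.1576 + 0.08844 = 0.246
R_eff = 1/U_eff = 4.064 m²·K/W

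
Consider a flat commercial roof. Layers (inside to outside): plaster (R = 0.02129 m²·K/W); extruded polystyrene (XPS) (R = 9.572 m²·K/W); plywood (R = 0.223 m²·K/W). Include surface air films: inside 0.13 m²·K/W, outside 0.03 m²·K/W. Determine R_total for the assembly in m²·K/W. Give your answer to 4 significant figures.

R_total = 0.13 + 0.02129 + 9.572 + 0.223 + 0.03 = 9.9763 m²·K/W

9.976 m²·K/W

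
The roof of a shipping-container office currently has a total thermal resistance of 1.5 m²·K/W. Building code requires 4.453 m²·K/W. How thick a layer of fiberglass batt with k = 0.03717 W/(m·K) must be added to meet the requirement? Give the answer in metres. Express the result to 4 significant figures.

0.1098 m

ΔR = 4.453 − 1.5 = 2.953 m²·K/W
L = ΔR × k = 2.953 × 0.03717 = 0.10976 m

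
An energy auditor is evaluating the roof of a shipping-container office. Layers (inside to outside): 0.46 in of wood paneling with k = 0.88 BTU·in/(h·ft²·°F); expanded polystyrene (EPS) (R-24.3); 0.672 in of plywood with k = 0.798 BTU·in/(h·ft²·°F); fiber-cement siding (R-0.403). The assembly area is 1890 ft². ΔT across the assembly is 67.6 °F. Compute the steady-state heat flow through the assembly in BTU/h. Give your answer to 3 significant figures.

0.46/0.88 = 0.5227
0.672/0.798 = 0.8421
R_total = 0.5227 + 24.3 + 0.8421 + 0.403 = 26.07 ft²·°F·h/BTU
Q = A·ΔT/R = 1890 × 67.6 / 26.07 = 4901 BTU/h

4900 BTU/h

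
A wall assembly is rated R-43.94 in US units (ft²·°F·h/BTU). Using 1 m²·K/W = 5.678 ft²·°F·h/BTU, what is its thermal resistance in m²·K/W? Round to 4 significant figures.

R_SI = 43.94/5.678 = 7.7386

7.739 m²·K/W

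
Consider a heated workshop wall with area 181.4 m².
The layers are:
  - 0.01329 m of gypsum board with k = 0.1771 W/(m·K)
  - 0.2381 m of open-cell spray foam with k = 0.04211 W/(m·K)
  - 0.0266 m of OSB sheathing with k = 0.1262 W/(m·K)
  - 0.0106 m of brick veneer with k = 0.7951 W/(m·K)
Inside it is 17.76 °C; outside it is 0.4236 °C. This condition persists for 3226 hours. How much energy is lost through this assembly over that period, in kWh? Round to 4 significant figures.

0.01329/0.1771 = 0.075042
0.2381/0.04211 = 5.6542
0.0266/0.1262 = 0.21078
0.0106/0.7951 = 0.013332
R_total = 0.075042 + 5.6542 + 0.21078 + 0.013332 = 5.9534 m²·K/W
Q = 181.4 × (17.76 − 0.4236) / 5.9534 = 528.24 W
E = 528.24 W × 3226 h / 1000 = 1704.1 kWh

1704 kWh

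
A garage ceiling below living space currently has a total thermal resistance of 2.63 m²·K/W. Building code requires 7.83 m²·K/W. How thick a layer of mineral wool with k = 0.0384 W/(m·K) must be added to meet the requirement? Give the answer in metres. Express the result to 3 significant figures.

0.200 m

ΔR = 7.83 − 2.63 = 5.2 m²·K/W
L = ΔR × k = 5.2 × 0.0384 = 0.1997 m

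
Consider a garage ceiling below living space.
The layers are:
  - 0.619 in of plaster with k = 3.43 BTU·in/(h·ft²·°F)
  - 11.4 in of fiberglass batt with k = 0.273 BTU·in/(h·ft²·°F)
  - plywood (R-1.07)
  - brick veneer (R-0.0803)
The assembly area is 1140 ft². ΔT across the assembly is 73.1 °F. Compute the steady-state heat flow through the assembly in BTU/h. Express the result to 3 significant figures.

1930 BTU/h

0.619/3.43 = 0.1805
11.4/0.273 = 41.76
R_total = 0.1805 + 41.76 + 1.07 + 0.0803 = 43.09 ft²·°F·h/BTU
Q = A·ΔT/R = 1140 × 73.1 / 43.09 = 1934 BTU/h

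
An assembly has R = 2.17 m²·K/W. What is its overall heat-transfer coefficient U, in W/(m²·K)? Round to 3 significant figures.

0.461 W/(m²·K)

U = 1/R = 1/2.17 = 0.4608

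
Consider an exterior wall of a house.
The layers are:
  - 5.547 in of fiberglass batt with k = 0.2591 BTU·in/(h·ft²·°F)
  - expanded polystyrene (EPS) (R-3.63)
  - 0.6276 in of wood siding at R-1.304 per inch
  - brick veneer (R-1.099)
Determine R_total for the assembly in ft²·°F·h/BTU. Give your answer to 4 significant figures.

26.96 ft²·°F·h/BTU

5.547/0.2591 = 21.409
0.6276 × 1.304 = 0.81839
R_total = 21.409 + 3.63 + 0.81839 + 1.099 = 26.956 ft²·°F·h/BTU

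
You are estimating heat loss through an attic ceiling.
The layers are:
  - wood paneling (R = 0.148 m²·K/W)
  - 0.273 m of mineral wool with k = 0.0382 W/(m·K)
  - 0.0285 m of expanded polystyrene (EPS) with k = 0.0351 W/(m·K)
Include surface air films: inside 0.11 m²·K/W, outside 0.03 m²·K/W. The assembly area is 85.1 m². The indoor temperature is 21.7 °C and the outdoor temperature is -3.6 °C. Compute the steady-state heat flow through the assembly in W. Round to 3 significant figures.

261 W

0.273/0.0382 = 7.147
0.0285/0.0351 = 0.812
R_total = 0.11 + 0.148 + 7.147 + 0.812 + 0.03 = 8.247 m²·K/W
Q = A·ΔT/R = 85.1 × (21.7 − (-3.6)) / 8.247 = 261.1 W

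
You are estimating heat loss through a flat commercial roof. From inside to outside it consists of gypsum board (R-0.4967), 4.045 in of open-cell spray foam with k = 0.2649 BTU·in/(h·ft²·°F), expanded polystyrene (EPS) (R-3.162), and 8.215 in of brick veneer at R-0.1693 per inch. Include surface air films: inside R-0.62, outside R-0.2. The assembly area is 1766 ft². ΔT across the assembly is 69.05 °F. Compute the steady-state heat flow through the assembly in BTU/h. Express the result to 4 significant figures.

5768 BTU/h

4.045/0.2649 = 15.27
8.215 × 0.1693 = 1.3908
R_total = 0.62 + 0.4967 + 15.27 + 3.162 + 1.3908 + 0.2 = 21.139 ft²·°F·h/BTU
Q = A·ΔT/R = 1766 × 69.05 / 21.139 = 5768.5 BTU/h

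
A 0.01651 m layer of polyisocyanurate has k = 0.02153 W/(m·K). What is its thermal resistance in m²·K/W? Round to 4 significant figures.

R = L/k = 0.01651/0.02153 = 0.76684 m²·K/W

0.7668 m²·K/W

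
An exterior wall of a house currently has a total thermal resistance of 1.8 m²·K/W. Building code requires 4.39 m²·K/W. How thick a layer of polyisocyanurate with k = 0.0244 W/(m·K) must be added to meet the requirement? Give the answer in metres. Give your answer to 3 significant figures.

0.0632 m

ΔR = 4.39 − 1.8 = 2.59 m²·K/W
L = ΔR × k = 2.59 × 0.0244 = 0.0632 m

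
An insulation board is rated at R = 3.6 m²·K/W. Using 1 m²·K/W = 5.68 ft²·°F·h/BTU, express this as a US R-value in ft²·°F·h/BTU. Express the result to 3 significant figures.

20.4 ft²·°F·h/BTU

R_US = 3.6 × 5.68 = 20.45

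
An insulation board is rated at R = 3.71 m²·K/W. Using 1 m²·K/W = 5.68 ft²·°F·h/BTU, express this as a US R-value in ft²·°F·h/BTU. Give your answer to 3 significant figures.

R_US = 3.71 × 5.68 = 21.07

21.1 ft²·°F·h/BTU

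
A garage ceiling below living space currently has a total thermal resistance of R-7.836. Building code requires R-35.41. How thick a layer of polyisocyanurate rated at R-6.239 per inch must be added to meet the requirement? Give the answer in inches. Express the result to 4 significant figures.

4.420 in

ΔR = 35.41 − 7.836 = 27.574 ft²·°F·h/BTU
L = ΔR / (R/in) = 27.574/6.239 = 4.4196 in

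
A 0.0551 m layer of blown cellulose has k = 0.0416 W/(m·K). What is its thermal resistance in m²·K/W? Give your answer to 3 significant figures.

R = L/k = 0.0551/0.0416 = 1.325 m²·K/W

1.32 m²·K/W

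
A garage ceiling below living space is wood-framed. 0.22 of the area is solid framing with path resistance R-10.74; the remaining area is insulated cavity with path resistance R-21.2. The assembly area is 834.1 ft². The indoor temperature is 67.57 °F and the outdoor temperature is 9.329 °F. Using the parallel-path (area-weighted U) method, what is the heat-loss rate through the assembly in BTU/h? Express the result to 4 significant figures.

2782 BTU/h

U_eff = 0.78/21.2 + 0.22/10.74 = 0.036792 + 0.020484 = 0.057277
R_eff = 1/U_eff = 17.459 ft²·°F·h/BTU
Q = 834.1 × (67.57 − 9.329) / 17.459 = 2782.4 BTU/h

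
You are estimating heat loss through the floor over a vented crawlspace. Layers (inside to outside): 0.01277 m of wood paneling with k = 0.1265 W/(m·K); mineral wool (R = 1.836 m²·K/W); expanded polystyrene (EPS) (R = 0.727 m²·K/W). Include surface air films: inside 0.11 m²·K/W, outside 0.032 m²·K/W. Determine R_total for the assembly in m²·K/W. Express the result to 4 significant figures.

0.01277/0.1265 = 0.10095
R_total = 0.11 + 0.10095 + 1.836 + 0.727 + 0.032 = 2.8059 m²·K/W

2.806 m²·K/W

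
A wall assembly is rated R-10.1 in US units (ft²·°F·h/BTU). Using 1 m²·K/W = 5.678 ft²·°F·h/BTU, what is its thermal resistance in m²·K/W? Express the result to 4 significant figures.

1.779 m²·K/W

R_SI = 10.1/5.678 = 1.7788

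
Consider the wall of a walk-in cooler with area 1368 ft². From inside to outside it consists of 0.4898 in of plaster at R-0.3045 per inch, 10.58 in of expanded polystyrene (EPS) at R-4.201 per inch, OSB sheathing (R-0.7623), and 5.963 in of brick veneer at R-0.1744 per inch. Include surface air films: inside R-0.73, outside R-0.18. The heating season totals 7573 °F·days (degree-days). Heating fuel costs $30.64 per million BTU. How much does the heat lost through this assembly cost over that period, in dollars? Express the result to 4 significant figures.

0.4898 × 0.3045 = 0.14914
10.58 × 4.201 = 44.447
5.963 × 0.1744 = 1.0399
R_total = 0.73 + 0.14914 + 44.447 + 0.7623 + 1.0399 + 0.18 = 47.308 ft²·°F·h/BTU
E = A × HDD × 24 / R = 1368 × 7573 × 24 / 47.308 = 5255700 BTU
Cost = 5255700/10⁶ × 30.64 = $161.03

161.0 dollars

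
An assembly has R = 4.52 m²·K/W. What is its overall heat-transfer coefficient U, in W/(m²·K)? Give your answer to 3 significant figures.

U = 1/R = 1/4.52 = 0.2212

0.221 W/(m²·K)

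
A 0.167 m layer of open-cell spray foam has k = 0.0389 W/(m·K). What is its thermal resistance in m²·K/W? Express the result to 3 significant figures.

R = L/k = 0.167/0.0389 = 4.293 m²·K/W

4.29 m²·K/W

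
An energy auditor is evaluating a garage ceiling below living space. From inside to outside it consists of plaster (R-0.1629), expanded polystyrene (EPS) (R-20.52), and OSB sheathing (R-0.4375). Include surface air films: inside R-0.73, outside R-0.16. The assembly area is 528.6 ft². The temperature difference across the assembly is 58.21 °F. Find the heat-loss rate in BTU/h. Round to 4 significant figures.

R_total = 0.73 + 0.1629 + 20.52 + 0.4375 + 0.16 = 22.01 ft²·°F·h/BTU
Q = A·ΔT/R = 528.6 × 58.21 / 22.01 = 1398 BTU/h

1398 BTU/h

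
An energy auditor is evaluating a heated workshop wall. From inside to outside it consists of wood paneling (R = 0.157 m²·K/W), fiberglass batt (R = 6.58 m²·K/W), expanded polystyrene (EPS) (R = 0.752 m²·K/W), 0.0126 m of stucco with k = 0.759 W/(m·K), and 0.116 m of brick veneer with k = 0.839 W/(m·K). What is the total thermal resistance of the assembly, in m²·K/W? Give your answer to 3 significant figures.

0.0126/0.759 = 0.0166
0.116/0.839 = 0.1383
R_total = 0.157 + 6.58 + 0.752 + 0.0166 + 0.1383 = 7.644 m²·K/W

7.64 m²·K/W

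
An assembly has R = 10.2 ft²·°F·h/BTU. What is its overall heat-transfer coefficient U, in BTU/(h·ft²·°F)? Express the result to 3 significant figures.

0.0980 BTU/(h·ft²·°F)

U = 1/R = 1/10.2 = 0.09804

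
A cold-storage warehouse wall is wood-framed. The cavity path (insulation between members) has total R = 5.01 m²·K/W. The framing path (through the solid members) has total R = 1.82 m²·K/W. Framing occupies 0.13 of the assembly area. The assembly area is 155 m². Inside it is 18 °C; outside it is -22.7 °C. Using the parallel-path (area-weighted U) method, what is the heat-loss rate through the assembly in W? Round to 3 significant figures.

1550 W

U_eff = 0.87/5.01 + 0.13/1.82 = 0.1737 + 0.07143 = 0.2451
R_eff = 1/U_eff = 4.08 m²·K/W
Q = 155 × (18 − (-22.7)) / 4.08 = 1546 W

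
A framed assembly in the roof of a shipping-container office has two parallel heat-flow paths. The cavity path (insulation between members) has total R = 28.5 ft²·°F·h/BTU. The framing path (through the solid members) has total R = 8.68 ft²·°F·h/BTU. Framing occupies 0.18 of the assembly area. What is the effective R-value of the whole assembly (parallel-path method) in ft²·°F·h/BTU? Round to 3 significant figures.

U_eff = 0.82/28.5 + 0.18/8.68 = 0.02877 + 0.02074 = 0.04951
R_eff = 1/U_eff = 20.2 ft²·°F·h/BTU

20.2 ft²·°F·h/BTU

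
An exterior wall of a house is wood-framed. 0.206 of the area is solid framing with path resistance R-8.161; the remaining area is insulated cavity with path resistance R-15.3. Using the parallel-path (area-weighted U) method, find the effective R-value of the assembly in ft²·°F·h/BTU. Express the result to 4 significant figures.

U_eff = 0.794/15.3 + 0.206/8.161 = 0.051895 + 0.025242 = 0.077137
R_eff = 1/U_eff = 12.964 ft²·°F·h/BTU

12.96 ft²·°F·h/BTU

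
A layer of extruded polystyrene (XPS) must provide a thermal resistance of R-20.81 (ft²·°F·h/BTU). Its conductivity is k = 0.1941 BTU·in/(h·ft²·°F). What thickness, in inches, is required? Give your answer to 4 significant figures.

4.039 in

L = R × k = 20.81 × 0.1941 = 4.0392 in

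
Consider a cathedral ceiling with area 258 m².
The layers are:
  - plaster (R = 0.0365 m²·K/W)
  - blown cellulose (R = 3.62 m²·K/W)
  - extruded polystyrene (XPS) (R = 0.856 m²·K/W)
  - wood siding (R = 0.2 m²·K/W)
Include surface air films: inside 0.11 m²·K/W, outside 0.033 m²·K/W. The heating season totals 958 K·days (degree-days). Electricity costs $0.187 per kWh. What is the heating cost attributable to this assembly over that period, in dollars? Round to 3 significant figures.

R_total = 0.11 + 0.0365 + 3.62 + 0.856 + 0.2 + 0.033 = 4.856 m²·K/W
E = A × HDD × 24 / R / 1000 = 258 × 958 × 24 / 4.856 / 1000 = 1222 kWh
Cost = 1222 × 0.187 = $228.5

228 dollars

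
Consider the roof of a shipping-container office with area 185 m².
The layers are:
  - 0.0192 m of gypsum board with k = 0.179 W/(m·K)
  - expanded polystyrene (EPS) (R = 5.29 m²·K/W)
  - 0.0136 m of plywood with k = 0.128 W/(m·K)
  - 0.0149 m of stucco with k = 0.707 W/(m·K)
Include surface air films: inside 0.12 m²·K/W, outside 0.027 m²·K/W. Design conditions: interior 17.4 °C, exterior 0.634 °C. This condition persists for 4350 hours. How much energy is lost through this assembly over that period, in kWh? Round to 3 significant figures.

0.0192/0.179 = 0.1073
0.0136/0.128 = 0.1062
0.0149/0.707 = 0.02107
R_total = 0.12 + 0.1073 + 5.29 + 0.1062 + 0.02107 + 0.027 = 5.672 m²·K/W
Q = 185 × (17.4 − 0.634) / 5.672 = 546.9 W
E = 546.9 W × 4350 h / 1000 = 2379 kWh

2380 kWh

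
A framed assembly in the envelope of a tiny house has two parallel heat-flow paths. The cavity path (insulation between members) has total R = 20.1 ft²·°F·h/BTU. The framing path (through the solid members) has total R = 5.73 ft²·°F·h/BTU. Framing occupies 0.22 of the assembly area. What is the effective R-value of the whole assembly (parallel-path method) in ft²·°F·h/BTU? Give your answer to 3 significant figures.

U_eff = 0.78/20.1 + 0.22/5.73 = 0.03881 + 0.03839 = 0.0772
R_eff = 1/U_eff = 12.95 ft²·°F·h/BTU

13.0 ft²·°F·h/BTU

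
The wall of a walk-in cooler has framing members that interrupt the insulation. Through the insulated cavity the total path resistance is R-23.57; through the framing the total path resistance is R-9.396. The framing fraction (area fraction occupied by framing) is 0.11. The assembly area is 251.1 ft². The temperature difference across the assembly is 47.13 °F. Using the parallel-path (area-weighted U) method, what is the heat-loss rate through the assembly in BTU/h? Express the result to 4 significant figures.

U_eff = 0.89/23.57 + 0.11/9.396 = 0.03776 + 0.011707 = 0.049467
R_eff = 1/U_eff = 20.216 ft²·°F·h/BTU
Q = 251.1 × 47.13 / 20.216 = 585.41 BTU/h

585.4 BTU/h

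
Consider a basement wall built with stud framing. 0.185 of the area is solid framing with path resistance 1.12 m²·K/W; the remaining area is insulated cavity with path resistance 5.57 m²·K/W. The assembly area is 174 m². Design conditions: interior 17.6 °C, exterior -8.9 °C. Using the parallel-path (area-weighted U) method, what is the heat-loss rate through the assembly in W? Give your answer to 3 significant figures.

1440 W

U_eff = 0.815/5.57 + 0.185/1.12 = 0.1463 + 0.1652 = 0.3115
R_eff = 1/U_eff = 3.21 m²·K/W
Q = 174 × (17.6 − (-8.9)) / 3.21 = 1436 W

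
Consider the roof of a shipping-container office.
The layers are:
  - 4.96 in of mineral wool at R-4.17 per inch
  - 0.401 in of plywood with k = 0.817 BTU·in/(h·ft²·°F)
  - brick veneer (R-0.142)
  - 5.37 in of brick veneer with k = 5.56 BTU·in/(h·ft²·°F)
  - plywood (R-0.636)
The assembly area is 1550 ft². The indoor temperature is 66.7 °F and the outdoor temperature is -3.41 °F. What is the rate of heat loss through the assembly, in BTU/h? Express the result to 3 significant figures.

4740 BTU/h

4.96 × 4.17 = 20.68
0.401/0.817 = 0.4908
5.37/5.56 = 0.9658
R_total = 20.68 + 0.4908 + 0.142 + 0.9658 + 0.636 = 22.92 ft²·°F·h/BTU
Q = A·ΔT/R = 1550 × (66.7 − (-3.41)) / 22.92 = 4742 BTU/h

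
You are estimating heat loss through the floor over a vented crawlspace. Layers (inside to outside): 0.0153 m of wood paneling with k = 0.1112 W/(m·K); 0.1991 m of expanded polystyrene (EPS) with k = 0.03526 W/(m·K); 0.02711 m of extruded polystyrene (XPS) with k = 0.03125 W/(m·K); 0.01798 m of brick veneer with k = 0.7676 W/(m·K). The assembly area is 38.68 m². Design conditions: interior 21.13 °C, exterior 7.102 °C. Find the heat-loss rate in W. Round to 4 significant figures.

81.29 W

0.0153/0.1112 = 0.13759
0.1991/0.03526 = 5.6466
0.02711/0.03125 = 0.86752
0.01798/0.7676 = 0.023424
R_total = 0.13759 + 5.6466 + 0.86752 + 0.023424 = 6.6752 m²·K/W
Q = A·ΔT/R = 38.68 × (21.13 − 7.102) / 6.6752 = 81.287 W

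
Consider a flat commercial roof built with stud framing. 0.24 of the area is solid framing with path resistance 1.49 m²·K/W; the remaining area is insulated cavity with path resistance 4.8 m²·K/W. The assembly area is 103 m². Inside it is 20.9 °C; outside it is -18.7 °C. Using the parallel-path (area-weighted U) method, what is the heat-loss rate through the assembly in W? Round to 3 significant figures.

1300 W

U_eff = 0.76/4.8 + 0.24/1.49 = 0.1583 + 0.1611 = 0.3194
R_eff = 1/U_eff = 3.131 m²·K/W
Q = 103 × (20.9 − (-18.7)) / 3.131 = 1303 W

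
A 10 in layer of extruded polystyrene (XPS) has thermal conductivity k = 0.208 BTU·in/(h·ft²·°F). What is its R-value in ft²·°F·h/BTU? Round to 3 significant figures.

R = L/k = 10/0.208 = 48.08 ft²·°F·h/BTU

48.1 ft²·°F·h/BTU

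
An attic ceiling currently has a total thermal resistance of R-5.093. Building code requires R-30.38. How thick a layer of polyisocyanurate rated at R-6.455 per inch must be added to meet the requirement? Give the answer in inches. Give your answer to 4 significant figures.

3.917 in

ΔR = 30.38 − 5.093 = 25.287 ft²·°F·h/BTU
L = ΔR / (R/in) = 25.287/6.455 = 3.9174 in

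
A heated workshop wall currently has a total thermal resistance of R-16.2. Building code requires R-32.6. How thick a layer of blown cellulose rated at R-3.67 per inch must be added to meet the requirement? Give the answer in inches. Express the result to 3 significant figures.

4.47 in

ΔR = 32.6 − 16.2 = 16.4 ft²·°F·h/BTU
L = ΔR / (R/in) = 16.4/3.67 = 4.469 in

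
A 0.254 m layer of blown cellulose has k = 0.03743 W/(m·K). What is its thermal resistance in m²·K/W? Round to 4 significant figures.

R = L/k = 0.254/0.03743 = 6.786 m²·K/W

6.786 m²·K/W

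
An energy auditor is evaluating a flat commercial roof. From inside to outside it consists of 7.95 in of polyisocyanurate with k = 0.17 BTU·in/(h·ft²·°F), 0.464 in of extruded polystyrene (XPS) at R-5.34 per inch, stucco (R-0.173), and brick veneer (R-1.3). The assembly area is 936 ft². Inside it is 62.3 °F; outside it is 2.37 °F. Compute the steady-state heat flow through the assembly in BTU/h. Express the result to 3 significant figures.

7.95/0.17 = 46.76
0.464 × 5.34 = 2.478
R_total = 46.76 + 2.478 + 0.173 + 1.3 = 50.72 ft²·°F·h/BTU
Q = A·ΔT/R = 936 × (62.3 − 2.37) / 50.72 = 1106 BTU/h

1110 BTU/h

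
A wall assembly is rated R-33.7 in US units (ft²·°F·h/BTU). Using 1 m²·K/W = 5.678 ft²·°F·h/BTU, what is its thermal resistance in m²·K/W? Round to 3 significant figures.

5.94 m²·K/W

R_SI = 33.7/5.678 = 5.935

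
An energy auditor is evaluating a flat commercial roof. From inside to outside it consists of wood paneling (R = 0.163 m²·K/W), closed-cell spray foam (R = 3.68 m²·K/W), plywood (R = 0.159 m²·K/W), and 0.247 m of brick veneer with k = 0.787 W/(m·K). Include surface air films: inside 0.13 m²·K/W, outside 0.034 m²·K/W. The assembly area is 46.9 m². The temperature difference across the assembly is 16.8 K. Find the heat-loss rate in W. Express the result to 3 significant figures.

0.247/0.787 = 0.3139
R_total = 0.13 + 0.163 + 3.68 + 0.159 + 0.3139 + 0.034 = 4.48 m²·K/W
Q = A·ΔT/R = 46.9 × 16.8 / 4.48 = 175.9 W

176 W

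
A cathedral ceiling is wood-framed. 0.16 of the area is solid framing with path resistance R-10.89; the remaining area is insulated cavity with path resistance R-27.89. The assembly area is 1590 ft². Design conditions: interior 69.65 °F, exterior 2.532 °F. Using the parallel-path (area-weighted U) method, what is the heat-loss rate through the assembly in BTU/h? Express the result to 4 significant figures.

U_eff = 0.84/27.89 + 0.16/10.89 = 0.030118 + 0.014692 = 0.044811
R_eff = 1/U_eff = 22.316 ft²·°F·h/BTU
Q = 1590 × (69.65 − 2.532) / 22.316 = 4782.1 BTU/h

4782 BTU/h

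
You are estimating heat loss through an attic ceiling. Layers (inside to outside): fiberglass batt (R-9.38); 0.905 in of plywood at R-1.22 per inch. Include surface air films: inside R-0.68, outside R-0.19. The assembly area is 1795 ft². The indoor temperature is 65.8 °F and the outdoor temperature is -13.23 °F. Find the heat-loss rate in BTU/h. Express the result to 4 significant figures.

12490 BTU/h

0.905 × 1.22 = 1.1041
R_total = 0.68 + 9.38 + 1.1041 + 0.19 = 11.354 ft²·°F·h/BTU
Q = A·ΔT/R = 1795 × (65.8 − (-13.23)) / 11.354 = 12494 BTU/h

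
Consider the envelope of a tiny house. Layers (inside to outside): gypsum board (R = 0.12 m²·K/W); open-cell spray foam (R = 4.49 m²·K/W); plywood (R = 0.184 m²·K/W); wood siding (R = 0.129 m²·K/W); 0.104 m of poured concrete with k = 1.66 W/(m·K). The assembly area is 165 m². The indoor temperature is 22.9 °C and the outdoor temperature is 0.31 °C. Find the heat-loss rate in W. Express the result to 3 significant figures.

748 W

0.104/1.66 = 0.06265
R_total = 0.12 + 4.49 + 0.184 + 0.129 + 0.06265 = 4.986 m²·K/W
Q = A·ΔT/R = 165 × (22.9 − 0.31) / 4.986 = 747.6 W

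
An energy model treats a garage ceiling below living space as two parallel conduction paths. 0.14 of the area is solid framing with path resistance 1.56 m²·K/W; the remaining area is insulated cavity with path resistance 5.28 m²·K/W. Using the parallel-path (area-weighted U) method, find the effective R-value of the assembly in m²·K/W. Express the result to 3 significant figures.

3.96 m²·K/W

U_eff = 0.86/5.28 + 0.14/1.56 = 0.1629 + 0.08974 = 0.2526
R_eff = 1/U_eff = 3.958 m²·K/W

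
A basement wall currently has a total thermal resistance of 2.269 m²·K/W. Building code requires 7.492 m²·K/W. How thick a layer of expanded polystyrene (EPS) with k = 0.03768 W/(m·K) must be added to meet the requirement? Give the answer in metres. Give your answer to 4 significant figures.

ΔR = 7.492 − 2.269 = 5.223 m²·K/W
L = ΔR × k = 5.223 × 0.03768 = 0.1968 m

0.1968 m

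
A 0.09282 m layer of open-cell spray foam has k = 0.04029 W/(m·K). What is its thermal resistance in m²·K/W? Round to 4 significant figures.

R = L/k = 0.09282/0.04029 = 2.3038 m²·K/W

2.304 m²·K/W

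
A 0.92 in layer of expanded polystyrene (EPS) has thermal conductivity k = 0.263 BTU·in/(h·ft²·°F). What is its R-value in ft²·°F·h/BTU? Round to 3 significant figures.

R = L/k = 0.92/0.263 = 3.498 ft²·°F·h/BTU

3.50 ft²·°F·h/BTU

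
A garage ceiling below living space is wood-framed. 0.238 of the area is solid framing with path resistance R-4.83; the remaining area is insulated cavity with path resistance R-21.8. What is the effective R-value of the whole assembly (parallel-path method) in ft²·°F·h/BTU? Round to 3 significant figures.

11.9 ft²·°F·h/BTU

U_eff = 0.762/21.8 + 0.238/4.83 = 0.03495 + 0.04928 = 0.08423
R_eff = 1/U_eff = 11.87 ft²·°F·h/BTU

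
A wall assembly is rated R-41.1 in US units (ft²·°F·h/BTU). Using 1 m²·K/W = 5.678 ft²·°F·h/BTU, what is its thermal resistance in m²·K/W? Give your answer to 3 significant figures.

7.24 m²·K/W

R_SI = 41.1/5.678 = 7.238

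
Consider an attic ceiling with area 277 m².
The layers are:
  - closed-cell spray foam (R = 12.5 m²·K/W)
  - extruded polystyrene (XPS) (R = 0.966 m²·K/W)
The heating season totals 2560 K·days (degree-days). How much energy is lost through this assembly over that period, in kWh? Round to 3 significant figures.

R_total = 12.5 + 0.966 = 13.47 m²·K/W
E = A × HDD × 24 / R / 1000 = 277 × 2560 × 24 / 13.47 / 1000 = 1264 kWh

1260 kWh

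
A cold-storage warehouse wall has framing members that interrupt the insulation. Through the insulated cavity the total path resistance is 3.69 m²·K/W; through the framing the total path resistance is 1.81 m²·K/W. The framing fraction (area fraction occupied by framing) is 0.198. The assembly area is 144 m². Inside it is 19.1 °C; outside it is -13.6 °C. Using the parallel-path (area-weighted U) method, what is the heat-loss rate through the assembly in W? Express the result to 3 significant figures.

U_eff = 0.802/3.69 + 0.198/1.81 = 0.2173 + 0.1094 = 0.3267
R_eff = 1/U_eff = 3.061 m²·K/W
Q = 144 × (19.1 − (-13.6)) / 3.061 = 1539 W

1540 W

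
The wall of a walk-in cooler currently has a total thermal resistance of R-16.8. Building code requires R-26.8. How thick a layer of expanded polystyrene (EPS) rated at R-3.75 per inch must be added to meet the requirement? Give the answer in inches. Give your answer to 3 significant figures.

2.67 in

ΔR = 26.8 − 16.8 = 10 ft²·°F·h/BTU
L = ΔR / (R/in) = 10/3.75 = 2.667 in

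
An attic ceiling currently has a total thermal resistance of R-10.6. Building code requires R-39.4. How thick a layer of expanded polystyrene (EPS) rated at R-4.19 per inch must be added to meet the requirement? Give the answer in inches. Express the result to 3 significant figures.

ΔR = 39.4 − 10.6 = 28.8 ft²·°F·h/BTU
L = ΔR / (R/in) = 28.8/4.19 = 6.874 in

6.87 in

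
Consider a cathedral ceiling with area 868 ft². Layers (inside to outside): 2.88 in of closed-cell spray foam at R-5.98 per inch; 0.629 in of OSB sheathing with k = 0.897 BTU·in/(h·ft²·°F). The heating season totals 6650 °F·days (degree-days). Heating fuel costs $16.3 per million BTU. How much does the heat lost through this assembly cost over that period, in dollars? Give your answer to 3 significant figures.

2.88 × 5.98 = 17.22
0.629/0.897 = 0.7012
R_total = 17.22 + 0.7012 = 17.92 ft²·°F·h/BTU
E = A × HDD × 24 / R = 868 × 6650 × 24 / 17.92 = 7729000 BTU
Cost = 7729000/10⁶ × 16.3 = $126

126 dollars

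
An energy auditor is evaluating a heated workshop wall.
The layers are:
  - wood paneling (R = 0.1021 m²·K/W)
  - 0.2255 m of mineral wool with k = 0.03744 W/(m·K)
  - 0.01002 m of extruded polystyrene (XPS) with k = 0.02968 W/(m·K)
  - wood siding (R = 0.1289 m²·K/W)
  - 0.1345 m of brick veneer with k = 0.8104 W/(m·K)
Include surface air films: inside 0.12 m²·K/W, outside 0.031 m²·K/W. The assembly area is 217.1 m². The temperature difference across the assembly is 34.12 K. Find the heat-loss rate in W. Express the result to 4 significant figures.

0.2255/0.03744 = 6.023
0.01002/0.02968 = 0.3376
0.1345/0.8104 = 0.16597
R_total = 0.12 + 0.1021 + 6.023 + 0.3376 + 0.1289 + 0.16597 + 0.031 = 6.9085 m²·K/W
Q = A·ΔT/R = 217.1 × 34.12 / 6.9085 = 1072.2 W

1072 W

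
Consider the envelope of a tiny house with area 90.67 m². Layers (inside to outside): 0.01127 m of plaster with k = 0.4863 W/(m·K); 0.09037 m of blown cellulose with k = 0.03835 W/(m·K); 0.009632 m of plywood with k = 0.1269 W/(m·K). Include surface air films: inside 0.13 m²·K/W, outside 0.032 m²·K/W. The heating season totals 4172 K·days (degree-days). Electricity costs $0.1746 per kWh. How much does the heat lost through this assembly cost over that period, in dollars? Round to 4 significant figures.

605.6 dollars

0.01127/0.4863 = 0.023175
0.09037/0.03835 = 2.3565
0.009632/0.1269 = 0.075902
R_total = 0.13 + 0.023175 + 2.3565 + 0.075902 + 0.032 = 2.6175 m²·K/W
E = A × HDD × 24 / R / 1000 = 90.67 × 4172 × 24 / 2.6175 / 1000 = 3468.4 kWh
Cost = 3468.4 × 0.1746 = $605.58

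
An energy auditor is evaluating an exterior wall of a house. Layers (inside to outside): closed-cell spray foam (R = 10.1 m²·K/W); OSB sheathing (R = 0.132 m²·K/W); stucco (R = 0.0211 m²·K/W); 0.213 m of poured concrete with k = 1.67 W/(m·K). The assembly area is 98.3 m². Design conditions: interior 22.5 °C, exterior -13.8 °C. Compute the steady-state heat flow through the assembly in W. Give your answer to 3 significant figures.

0.213/1.67 = 0.1275
R_total = 10.1 + 0.132 + 0.0211 + 0.1275 = 10.38 m²·K/W
Q = A·ΔT/R = 98.3 × (22.5 − (-13.8)) / 10.38 = 343.7 W

344 W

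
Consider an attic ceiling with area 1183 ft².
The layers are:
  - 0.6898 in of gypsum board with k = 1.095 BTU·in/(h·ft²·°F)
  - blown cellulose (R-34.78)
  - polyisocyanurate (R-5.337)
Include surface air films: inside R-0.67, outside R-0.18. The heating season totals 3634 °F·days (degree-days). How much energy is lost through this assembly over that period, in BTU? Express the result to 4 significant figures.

2480000 BTU

0.6898/1.095 = 0.62995
R_total = 0.67 + 0.62995 + 34.78 + 5.337 + 0.18 = 41.597 ft²·°F·h/BTU
E = A × HDD × 24 / R = 1183 × 3634 × 24 / 41.597 = 2480400 BTU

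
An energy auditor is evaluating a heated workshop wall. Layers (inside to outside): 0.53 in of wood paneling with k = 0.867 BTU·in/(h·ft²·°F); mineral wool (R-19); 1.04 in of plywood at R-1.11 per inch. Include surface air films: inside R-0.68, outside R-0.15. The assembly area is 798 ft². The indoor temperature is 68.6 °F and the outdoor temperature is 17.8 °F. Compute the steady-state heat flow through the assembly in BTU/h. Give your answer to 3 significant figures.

1880 BTU/h

0.53/0.867 = 0.6113
1.04 × 1.11 = 1.154
R_total = 0.68 + 0.6113 + 19 + 1.154 + 0.15 = 21.6 ft²·°F·h/BTU
Q = A·ΔT/R = 798 × (68.6 − 17.8) / 21.6 = 1877 BTU/h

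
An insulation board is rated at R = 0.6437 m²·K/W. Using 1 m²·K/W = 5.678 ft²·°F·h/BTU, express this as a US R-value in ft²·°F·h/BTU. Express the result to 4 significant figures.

3.655 ft²·°F·h/BTU

R_US = 0.6437 × 5.678 = 3.6549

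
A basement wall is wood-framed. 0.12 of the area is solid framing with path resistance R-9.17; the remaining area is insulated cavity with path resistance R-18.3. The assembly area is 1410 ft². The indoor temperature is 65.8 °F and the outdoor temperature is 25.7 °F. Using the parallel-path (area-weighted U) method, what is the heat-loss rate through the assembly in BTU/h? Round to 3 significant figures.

3460 BTU/h

U_eff = 0.88/18.3 + 0.12/9.17 = 0.04809 + 0.01309 = 0.06117
R_eff = 1/U_eff = 16.35 ft²·°F·h/BTU
Q = 1410 × (65.8 − 25.7) / 16.35 = 3459 BTU/h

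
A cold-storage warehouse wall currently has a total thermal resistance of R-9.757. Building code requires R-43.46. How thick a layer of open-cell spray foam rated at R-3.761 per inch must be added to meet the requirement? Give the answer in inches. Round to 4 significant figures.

8.961 in

ΔR = 43.46 − 9.757 = 33.703 ft²·°F·h/BTU
L = ΔR / (R/in) = 33.703/3.761 = 8.9612 in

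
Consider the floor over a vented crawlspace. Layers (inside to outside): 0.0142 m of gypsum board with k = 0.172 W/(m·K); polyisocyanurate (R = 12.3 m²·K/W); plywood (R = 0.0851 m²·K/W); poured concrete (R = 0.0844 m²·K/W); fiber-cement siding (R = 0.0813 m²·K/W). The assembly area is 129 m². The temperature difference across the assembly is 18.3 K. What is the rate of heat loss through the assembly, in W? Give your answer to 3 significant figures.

187 W

0.0142/0.172 = 0.08256
R_total = 0.08256 + 12.3 + 0.0851 + 0.0844 + 0.0813 = 12.63 m²·K/W
Q = A·ΔT/R = 129 × 18.3 / 12.63 = 186.9 W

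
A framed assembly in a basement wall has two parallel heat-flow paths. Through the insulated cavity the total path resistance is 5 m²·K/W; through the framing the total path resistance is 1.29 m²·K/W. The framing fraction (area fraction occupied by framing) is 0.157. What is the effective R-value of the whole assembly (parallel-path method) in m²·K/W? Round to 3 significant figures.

3.44 m²·K/W

U_eff = 0.843/5 + 0.157/1.29 = 0.1686 + 0.1217 = 0.2903
R_eff = 1/U_eff = 3.445 m²·K/W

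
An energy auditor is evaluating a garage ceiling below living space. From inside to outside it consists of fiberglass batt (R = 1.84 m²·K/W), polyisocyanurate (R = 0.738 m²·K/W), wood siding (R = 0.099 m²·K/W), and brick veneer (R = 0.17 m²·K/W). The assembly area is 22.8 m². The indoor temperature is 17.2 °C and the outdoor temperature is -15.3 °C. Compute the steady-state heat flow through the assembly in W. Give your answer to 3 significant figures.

R_total = 1.84 + 0.738 + 0.099 + 0.17 = 2.847 m²·K/W
Q = A·ΔT/R = 22.8 × (17.2 − (-15.3)) / 2.847 = 260.3 W

260 W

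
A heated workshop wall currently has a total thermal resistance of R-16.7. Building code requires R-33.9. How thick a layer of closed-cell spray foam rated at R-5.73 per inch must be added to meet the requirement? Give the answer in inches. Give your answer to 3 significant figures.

3.00 in

ΔR = 33.9 − 16.7 = 17.2 ft²·°F·h/BTU
L = ΔR / (R/in) = 17.2/5.73 = 3.002 in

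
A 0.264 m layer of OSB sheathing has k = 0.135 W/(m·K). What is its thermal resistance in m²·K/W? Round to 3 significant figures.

R = L/k = 0.264/0.135 = 1.956 m²·K/W

1.96 m²·K/W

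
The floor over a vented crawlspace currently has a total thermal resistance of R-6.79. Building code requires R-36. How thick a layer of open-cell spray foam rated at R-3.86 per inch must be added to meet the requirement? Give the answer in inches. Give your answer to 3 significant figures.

ΔR = 36 − 6.79 = 29.21 ft²·°F·h/BTU
L = ΔR / (R/in) = 29.21/3.86 = 7.567 in

7.57 in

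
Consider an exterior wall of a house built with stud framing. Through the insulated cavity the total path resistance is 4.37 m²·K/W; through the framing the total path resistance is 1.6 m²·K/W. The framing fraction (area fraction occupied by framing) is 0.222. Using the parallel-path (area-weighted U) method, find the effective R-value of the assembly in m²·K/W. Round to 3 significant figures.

U_eff = 0.778/4.37 + 0.222/1.6 = 0.178 + 0.1387 = 0.3168
R_eff = 1/U_eff = 3.157 m²·K/W

3.16 m²·K/W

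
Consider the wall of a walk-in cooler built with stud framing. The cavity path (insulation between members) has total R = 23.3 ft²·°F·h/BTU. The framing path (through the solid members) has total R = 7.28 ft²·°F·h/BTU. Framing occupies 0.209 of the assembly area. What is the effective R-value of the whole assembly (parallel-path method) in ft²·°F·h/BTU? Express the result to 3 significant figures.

16.0 ft²·°F·h/BTU

U_eff = 0.791/23.3 + 0.209/7.28 = 0.03395 + 0.02871 = 0.06266
R_eff = 1/U_eff = 15.96 ft²·°F·h/BTU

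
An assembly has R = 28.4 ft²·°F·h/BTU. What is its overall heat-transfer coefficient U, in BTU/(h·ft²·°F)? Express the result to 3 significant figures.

0.0352 BTU/(h·ft²·°F)

U = 1/R = 1/28.4 = 0.03521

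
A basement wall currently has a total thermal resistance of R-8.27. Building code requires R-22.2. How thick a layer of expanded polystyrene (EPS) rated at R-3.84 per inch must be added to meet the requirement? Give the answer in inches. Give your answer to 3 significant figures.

ΔR = 22.2 − 8.27 = 13.93 ft²·°F·h/BTU
L = ΔR / (R/in) = 13.93/3.84 = 3.628 in

3.63 in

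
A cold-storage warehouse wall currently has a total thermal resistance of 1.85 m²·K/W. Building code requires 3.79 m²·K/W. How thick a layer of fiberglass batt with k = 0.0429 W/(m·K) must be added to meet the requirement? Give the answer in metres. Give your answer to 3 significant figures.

0.0832 m

ΔR = 3.79 − 1.85 = 1.94 m²·K/W
L = ΔR × k = 1.94 × 0.0429 = 0.08323 m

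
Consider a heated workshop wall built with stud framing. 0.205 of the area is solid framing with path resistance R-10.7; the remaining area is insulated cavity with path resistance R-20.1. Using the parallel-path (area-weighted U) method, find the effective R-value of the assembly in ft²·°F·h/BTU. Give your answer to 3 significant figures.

17.0 ft²·°F·h/BTU

U_eff = 0.795/20.1 + 0.205/10.7 = 0.03955 + 0.01916 = 0.05871
R_eff = 1/U_eff = 17.03 ft²·°F·h/BTU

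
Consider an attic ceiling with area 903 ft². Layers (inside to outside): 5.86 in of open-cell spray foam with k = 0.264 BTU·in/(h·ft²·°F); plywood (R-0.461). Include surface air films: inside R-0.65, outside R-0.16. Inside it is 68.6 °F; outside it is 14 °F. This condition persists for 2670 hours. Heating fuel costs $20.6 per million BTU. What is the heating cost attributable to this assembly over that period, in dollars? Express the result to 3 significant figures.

5.86/0.264 = 22.2
R_total = 0.65 + 22.2 + 0.461 + 0.16 = 23.47 ft²·°F·h/BTU
Q = 903 × (68.6 − 14) / 23.47 = 2101 BTU/h
E = 2101 × 2670 = 5609000 BTU
Cost = 5609000/10⁶ × 20.6 = $115.6

116 dollars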